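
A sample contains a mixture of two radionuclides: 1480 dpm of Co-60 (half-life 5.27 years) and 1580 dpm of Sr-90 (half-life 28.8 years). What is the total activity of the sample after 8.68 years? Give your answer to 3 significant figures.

1750 dpm

Co-60: 1480 × (1/2)^(8.68/5.27) = 1480 × (1/2)^1.6471 ≈ 472.55 dpm.
Sr-90: 1580 × (1/2)^(8.68/28.8) = 1580 × (1/2)^0.30139 ≈ 1282.1 dpm.
Total = 472.55 + 1282.1 ≈ 1754.7 dpm.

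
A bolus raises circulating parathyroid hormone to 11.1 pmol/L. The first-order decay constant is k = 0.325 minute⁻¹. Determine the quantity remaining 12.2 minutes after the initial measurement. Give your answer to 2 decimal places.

t½ = ln 2 / k = 0.69315 / 0.325 ≈ 2.1328 minutes.
Number of half-lives: n = 12.2/2.1328 ≈ 5.7203.
Remaining = 11.1 × (1/2)^5.7203 = 11.1 × 0.018968 ≈ 0.21055 pmol/L.

0.21 pmol/L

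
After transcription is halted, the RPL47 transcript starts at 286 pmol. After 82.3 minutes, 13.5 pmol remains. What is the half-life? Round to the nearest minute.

19 minutes

A/A₀ = 13.5/286 ≈ 0.047203.
n = log₂(21.185) ≈ 4.405 half-lives elapsed in 82.3 minutes.
t½ = 82.3/4.405 ≈ 18.683 minutes.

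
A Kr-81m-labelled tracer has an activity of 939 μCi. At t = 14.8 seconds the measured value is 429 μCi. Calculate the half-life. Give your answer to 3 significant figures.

A/A₀ = 429/939 ≈ 0.45687.
n = log₂(2.1888) ≈ 1.1301 half-lives elapsed in 14.8 seconds.
t½ = 14.8/1.1301 ≈ 13.096 seconds.

13.1 seconds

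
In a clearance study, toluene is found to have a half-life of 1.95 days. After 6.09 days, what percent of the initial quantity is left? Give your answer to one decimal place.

11.5%

n = 6.09/1.95 ≈ 3.1231 half-lives.
Fraction remaining = (1/2)^3.1231 ≈ 0.11478, i.e. 11.478%.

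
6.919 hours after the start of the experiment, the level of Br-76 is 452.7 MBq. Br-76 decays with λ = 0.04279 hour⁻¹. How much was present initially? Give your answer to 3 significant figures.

t½ = ln 2 / λ = 0.69315 / 0.04279 ≈ 16.199 hours.
Number of half-lives elapsed: n = 6.919/16.199 ≈ 0.42713.
A₀ = A × 2^n = 452.7 × 2^0.42713 = 452.7 × 1.3446 ≈ 608.68 MBq.

609 MBq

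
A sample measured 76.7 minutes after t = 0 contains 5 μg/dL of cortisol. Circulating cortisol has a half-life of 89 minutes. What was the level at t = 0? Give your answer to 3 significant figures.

9.09 μg/dL

Number of half-lives elapsed: n = 76.7/89 ≈ 0.8618.
A₀ = A × 2^n = 5 × 2^0.8618 = 5 × 1.8173 ≈ 9.0865 μg/dL.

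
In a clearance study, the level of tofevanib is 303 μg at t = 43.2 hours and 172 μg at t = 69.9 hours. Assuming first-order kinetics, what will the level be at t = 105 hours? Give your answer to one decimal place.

81.7 μg

Over Δt = 69.9 − 43.2 = 26.7 hours, the level fell by a factor of 303/172 ≈ 1.7616.
n = log₂(1.7616) ≈ 0.81691 half-lives, so t½ = 26.7/0.81691 ≈ 32.684 hours.
From t = 69.9 to t = 105: 172 × (1/2)^((105−69.9)/32.684) ≈ 81.705 μg.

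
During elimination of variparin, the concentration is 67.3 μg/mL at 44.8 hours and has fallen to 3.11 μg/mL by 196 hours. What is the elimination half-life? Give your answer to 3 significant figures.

34.1 hours

Over Δt = 196 − 44.8 = 151.2 hours, the level fell by a factor of 67.3/3.11 ≈ 21.64.
n = log₂(21.64) ≈ 4.4356 half-lives, so t½ = 151.2/4.4356 ≈ 34.088 hours.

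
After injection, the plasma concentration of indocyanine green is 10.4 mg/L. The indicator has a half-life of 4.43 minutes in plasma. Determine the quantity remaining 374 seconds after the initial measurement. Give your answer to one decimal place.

Convert the elapsed time: 374 seconds = 6.23333 minutes.
Number of half-lives: n = 6.23333/4.43 ≈ 1.4071.
Remaining = 10.4 × (1/2)^1.4071 = 10.4 × 0.37708 ≈ 3.9216 mg/L.

3.9 mg/L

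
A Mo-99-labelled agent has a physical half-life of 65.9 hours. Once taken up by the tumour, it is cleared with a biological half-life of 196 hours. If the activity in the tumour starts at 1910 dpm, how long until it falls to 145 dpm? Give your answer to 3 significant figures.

1/t_eff = 1/t_phys + 1/t_biol = 1/65.9 + 1/196 = 0.020277 per hour.
t_eff = 65.9 × 196 / (65.9 + 196) ≈ 49.318 hours.
n = log₂(1910/145) ≈ 3.7194; t = 3.7194 × 49.318 ≈ 183.44 hours.

183 hours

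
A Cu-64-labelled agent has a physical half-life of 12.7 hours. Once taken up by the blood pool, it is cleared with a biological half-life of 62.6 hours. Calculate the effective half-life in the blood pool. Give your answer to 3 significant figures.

1/t_eff = 1/t_phys + 1/t_biol = 1/12.7 + 1/62.6 = 0.094715 per hour.
t_eff = 12.7 × 62.6 / (12.7 + 62.6) ≈ 10.558 hours.

10.6 hours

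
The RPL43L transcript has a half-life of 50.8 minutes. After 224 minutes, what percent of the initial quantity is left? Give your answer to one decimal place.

n = 224/50.8 ≈ 4.4094 half-lives.
Fraction remaining = (1/2)^4.4094 ≈ 0.047057, i.e. 4.7057%.

4.7%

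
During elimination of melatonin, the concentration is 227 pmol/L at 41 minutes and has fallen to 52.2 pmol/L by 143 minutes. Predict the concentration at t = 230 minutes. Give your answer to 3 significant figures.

14.9 pmol/L

Over Δt = 143 − 41 = 102 minutes, the level fell by a factor of 227/52.2 ≈ 4.3487.
n = log₂(4.3487) ≈ 2.1206 half-lives, so t½ = 102/2.1206 ≈ 48.1 minutes.
From t = 143 to t = 230: 52.2 × (1/2)^((230−143)/48.1) ≈ 14.9 pmol/L.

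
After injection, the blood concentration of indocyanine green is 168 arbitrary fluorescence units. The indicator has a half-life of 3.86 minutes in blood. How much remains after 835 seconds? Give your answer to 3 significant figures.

Convert the elapsed time: 835 seconds = 13.9167 minutes.
Number of half-lives: n = 13.9167/3.86 ≈ 3.6054.
Remaining = 168 × (1/2)^3.6054 = 168 × 0.082164 ≈ 13.804 arbitrary fluorescence units.

13.8 arbitrary fluorescence units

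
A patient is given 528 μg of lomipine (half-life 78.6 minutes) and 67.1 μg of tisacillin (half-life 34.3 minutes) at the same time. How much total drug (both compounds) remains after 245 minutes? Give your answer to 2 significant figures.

61 μg

lomipine: 528 × (1/2)^(245/78.6) = 528 × (1/2)^3.117 ≈ 60.857 μg.
tisacillin: 67.1 × (1/2)^(245/34.3) = 67.1 × (1/2)^7.1429 ≈ 0.4748 μg.
Total = 60.857 + 0.4748 ≈ 61.332 μg.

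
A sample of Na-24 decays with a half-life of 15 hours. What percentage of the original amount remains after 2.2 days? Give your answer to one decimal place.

2.2 days = 52.8 hours.
n = 52.8/15 ≈ 3.52 half-lives.
Fraction remaining = (1/2)^3.52 ≈ 0.087171, i.e. 8.7171%.

8.7%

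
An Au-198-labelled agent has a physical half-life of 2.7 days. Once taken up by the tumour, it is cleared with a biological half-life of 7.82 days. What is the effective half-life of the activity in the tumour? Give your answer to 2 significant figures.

1/t_eff = 1/t_phys + 1/t_biol = 1/2.7 + 1/7.82 = 0.49825 per day.
t_eff = 2.7 × 7.82 / (2.7 + 7.82) ≈ 2.007 days.

2.0 days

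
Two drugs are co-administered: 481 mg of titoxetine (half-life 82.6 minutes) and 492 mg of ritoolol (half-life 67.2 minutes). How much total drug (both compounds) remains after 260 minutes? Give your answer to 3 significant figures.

87.9 mg

titoxetine: 481 × (1/2)^(260/82.6) = 481 × (1/2)^3.1477 ≈ 54.274 mg.
ritoolol: 492 × (1/2)^(260/67.2) = 492 × (1/2)^3.869 ≈ 33.672 mg.
Total = 54.274 + 33.672 ≈ 87.946 mg.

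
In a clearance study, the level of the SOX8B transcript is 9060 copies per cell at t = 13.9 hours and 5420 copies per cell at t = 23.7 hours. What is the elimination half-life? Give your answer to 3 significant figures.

13.2 hours

Over Δt = 23.7 − 13.9 = 9.8 hours, the level fell by a factor of 9060/5420 ≈ 1.6716.
n = log₂(1.6716) ≈ 0.74122 half-lives, so t½ = 9.8/0.74122 ≈ 13.221 hours.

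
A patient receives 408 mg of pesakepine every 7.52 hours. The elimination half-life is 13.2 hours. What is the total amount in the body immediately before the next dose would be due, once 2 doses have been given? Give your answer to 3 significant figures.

460 mg

The 2 doses were given 15.04, 7.52 hours ago.
Total = 408·(1/2)^(15.04/13.2) + 408·(1/2)^(7.52/13.2)
      = 185.21 + 274.89 ≈ 460.11 mg.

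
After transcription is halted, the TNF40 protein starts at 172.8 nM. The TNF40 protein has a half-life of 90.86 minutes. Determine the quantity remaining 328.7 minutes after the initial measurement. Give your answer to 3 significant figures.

Number of half-lives: n = 328.7/90.86 ≈ 3.6177.
Remaining = 172.8 × (1/2)^3.6177 = 172.8 × 0.081466 ≈ 14.077 nM.

14.1 nM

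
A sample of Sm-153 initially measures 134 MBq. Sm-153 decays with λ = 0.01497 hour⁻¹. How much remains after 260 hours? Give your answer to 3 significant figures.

2.73 MBq

t½ = ln 2 / λ = 0.69315 / 0.01497 ≈ 46.302 hours.
Number of half-lives: n = 260/46.302 ≈ 5.6153.
Remaining = 134 × (1/2)^5.6153 = 134 × 0.0204 ≈ 2.7337 MBq.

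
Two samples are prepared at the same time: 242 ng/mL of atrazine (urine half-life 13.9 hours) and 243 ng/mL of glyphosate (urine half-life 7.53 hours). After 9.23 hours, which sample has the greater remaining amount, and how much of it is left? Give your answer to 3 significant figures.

atrazine, 153 ng/mL

atrazine: 242 × (1/2)^0.66403 ≈ 152.73 ng/mL.
glyphosate: 243 × (1/2)^1.2258 ≈ 103.9 ng/mL.
Atrazine has more remaining, at ≈ 152.73 ng/mL.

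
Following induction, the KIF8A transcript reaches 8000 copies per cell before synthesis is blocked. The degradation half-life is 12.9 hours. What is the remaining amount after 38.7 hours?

1000 copies per cell

Elapsed time is 3 half-lives (38.7/12.9).
Each half-life halves the amount: 8000 × (1/2)^3 = 8000/8 = 1000 copies per cell.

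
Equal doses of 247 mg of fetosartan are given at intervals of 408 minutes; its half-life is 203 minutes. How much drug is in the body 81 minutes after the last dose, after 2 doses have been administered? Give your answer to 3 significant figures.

The 2 doses were given 489, 81 minutes ago.
Total = 247·(1/2)^(489/203) + 247·(1/2)^(81/203)
      = 46.511 + 187.32 ≈ 233.83 mg.

234 mg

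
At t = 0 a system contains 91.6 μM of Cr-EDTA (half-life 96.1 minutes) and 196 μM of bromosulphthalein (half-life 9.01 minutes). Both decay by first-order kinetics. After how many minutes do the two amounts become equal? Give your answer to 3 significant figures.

10.9 minutes

Set 91.6·(1/2)^(t/96.1) = 196·(1/2)^(t/9.01).
Taking log₂: log₂(91.6/196) = t·(1/96.1 − 1/9.01).
log₂(0.46735) = -1.0974; 1/96.1 − 1/9.01 = -0.10058.
t = -1.0974 / -0.10058 ≈ 10.911 minutes.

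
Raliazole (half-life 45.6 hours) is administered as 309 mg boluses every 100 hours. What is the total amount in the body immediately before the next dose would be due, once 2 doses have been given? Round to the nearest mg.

82 mg

The 2 doses were given 200, 100 hours ago.
Total = 309·(1/2)^(200/45.6) + 309·(1/2)^(100/45.6)
      = 14.779 + 67.578 ≈ 82.357 mg.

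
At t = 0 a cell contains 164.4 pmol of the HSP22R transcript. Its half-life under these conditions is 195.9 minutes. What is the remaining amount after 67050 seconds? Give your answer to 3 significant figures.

3.15 pmol

Convert the elapsed time: 67050 seconds = 1117.5 minutes.
Number of half-lives: n = 1117.5/195.9 ≈ 5.7044.
Remaining = 164.4 × (1/2)^5.7044 = 164.4 × 0.019178 ≈ 3.1528 pmol.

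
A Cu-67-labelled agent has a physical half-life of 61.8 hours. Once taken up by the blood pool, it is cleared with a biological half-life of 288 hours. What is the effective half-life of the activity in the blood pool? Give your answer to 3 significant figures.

50.9 hours

1/t_eff = 1/t_phys + 1/t_biol = 1/61.8 + 1/288 = 0.019653 per hour.
t_eff = 61.8 × 288 / (61.8 + 288) ≈ 50.882 hours.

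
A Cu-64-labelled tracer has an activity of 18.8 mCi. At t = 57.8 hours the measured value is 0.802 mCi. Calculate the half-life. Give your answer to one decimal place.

12.7 hours

A/A₀ = 0.802/18.8 ≈ 0.04266.
n = log₂(23.441) ≈ 4.551 half-lives elapsed in 57.8 hours.
t½ = 57.8/4.551 ≈ 12.701 hours.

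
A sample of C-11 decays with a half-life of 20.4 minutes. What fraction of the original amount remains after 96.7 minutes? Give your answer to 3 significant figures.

0.0374

n = 96.7/20.4 ≈ 4.7402 half-lives.
Fraction remaining = (1/2)^4.7402 ≈ 0.037416.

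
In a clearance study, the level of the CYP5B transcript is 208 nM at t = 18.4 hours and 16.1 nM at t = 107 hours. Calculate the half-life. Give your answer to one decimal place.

Over Δt = 107 − 18.4 = 88.6 hours, the level fell by a factor of 208/16.1 ≈ 12.919.
n = log₂(12.919) ≈ 3.6915 half-lives, so t½ = 88.6/3.6915 ≈ 24.001 hours.

24.0 hours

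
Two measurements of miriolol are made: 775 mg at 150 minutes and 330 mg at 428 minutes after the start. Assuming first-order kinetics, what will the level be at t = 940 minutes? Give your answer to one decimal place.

68.5 mg

Over Δt = 428 − 150 = 278 minutes, the level fell by a factor of 775/330 ≈ 2.3485.
n = log₂(2.3485) ≈ 1.2317 half-lives, so t½ = 278/1.2317 ≈ 225.7 minutes.
From t = 428 to t = 940: 330 × (1/2)^((940−428)/225.7) ≈ 68.49 mg.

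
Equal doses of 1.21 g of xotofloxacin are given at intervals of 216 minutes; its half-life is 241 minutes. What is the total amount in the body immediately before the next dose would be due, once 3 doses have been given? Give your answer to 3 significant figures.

1.19 g

The 3 doses were given 648, 432, 216 minutes ago.
Total = 1.21·(1/2)^(648/241) + 1.21·(1/2)^(432/241) + 1.21·(1/2)^(216/241)
      = 0.18766 + 0.34928 + 0.6501 ≈ 1.1871 g.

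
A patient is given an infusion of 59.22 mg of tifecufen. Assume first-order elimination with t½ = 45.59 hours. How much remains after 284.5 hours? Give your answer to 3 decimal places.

0.783 mg

Number of half-lives: n = 284.5/45.59 ≈ 6.2404.
Remaining = 59.22 × (1/2)^6.2404 = 59.22 × 0.013227 ≈ 0.78328 mg.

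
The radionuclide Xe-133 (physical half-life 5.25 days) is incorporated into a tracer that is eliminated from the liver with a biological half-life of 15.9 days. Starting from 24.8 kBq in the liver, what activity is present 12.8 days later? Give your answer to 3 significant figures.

2.62 kBq

1/t_eff = 1/t_phys + 1/t_biol = 1/5.25 + 1/15.9 = 0.25337 per day.
t_eff = 5.25 × 15.9 / (5.25 + 15.9) ≈ 3.9468 days.
Remaining = 24.8 × (1/2)^(12.8/3.9468) = 24.8 × (1/2)^3.2431 ≈ 2.6192 kBq.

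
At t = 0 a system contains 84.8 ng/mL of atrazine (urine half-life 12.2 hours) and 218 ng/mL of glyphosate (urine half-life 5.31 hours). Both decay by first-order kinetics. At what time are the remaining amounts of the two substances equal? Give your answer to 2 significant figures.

13 hours

Set 84.8·(1/2)^(t/12.2) = 218·(1/2)^(t/5.31).
Taking log₂: log₂(84.8/218) = t·(1/12.2 − 1/5.31).
log₂(0.38899) = -1.3622; 1/12.2 − 1/5.31 = -0.10636.
t = -1.3622 / -0.10636 ≈ 12.808 hours.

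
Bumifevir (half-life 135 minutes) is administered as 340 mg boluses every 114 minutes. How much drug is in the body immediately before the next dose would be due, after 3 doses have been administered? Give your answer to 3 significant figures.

354 mg

The 3 doses were given 342, 228, 114 minutes ago.
Total = 340·(1/2)^(342/135) + 340·(1/2)^(228/135) + 340·(1/2)^(114/135)
      = 58.731 + 105.46 + 189.35 ≈ 353.54 mg.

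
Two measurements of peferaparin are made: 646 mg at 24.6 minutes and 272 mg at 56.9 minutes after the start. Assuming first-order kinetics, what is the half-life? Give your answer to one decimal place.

25.9 minutes

Over Δt = 56.9 − 24.6 = 32.3 minutes, the level fell by a factor of 646/272 ≈ 2.375.
n = log₂(2.375) ≈ 1.2479 half-lives, so t½ = 32.3/1.2479 ≈ 25.883 minutes.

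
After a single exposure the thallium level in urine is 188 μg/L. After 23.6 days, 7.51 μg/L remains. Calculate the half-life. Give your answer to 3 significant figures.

5.08 days

A/A₀ = 7.51/188 ≈ 0.039947.
n = log₂(25.033) ≈ 4.6458 half-lives elapsed in 23.6 days.
t½ = 23.6/4.6458 ≈ 5.0799 days.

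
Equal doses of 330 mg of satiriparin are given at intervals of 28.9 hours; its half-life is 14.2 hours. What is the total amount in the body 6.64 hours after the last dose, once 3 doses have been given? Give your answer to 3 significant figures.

The 3 doses were given 64.44, 35.54, 6.64 hours ago.
Total = 330·(1/2)^(64.44/14.2) + 330·(1/2)^(35.54/14.2) + 330·(1/2)^(6.64/14.2)
      = 14.205 + 58.223 + 238.64 ≈ 311.07 mg.

311 mg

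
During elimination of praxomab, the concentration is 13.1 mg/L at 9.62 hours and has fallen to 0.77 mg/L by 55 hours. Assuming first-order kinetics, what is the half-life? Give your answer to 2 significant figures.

Over Δt = 55 − 9.62 = 45.38 hours, the level fell by a factor of 13.1/0.77 ≈ 17.013.
n = log₂(17.013) ≈ 4.0886 half-lives, so t½ = 45.38/4.0886 ≈ 11.099 hours.

11 hours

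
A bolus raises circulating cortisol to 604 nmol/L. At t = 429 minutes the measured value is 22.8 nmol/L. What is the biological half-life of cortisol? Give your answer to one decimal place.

90.7 minutes

A/A₀ = 22.8/604 ≈ 0.037748.
n = log₂(26.491) ≈ 4.7274 half-lives elapsed in 429 minutes.
t½ = 429/4.7274 ≈ 90.747 minutes.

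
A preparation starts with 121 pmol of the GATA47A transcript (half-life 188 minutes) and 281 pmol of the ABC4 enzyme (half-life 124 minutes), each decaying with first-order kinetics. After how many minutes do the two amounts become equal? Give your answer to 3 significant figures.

Set 121·(1/2)^(t/188) = 281·(1/2)^(t/124).
Taking log₂: log₂(121/281) = t·(1/188 − 1/124).
log₂(0.4306) = -1.2156; 1/188 − 1/124 = -0.0027454.
t = -1.2156 / -0.0027454 ≈ 442.77 minutes.

443 minutes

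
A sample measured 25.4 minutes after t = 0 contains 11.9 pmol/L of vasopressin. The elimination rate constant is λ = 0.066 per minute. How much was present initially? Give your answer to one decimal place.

63.6 pmol/L

t½ = ln 2 / λ = 0.69315 / 0.066 ≈ 10.502 minutes.
Number of half-lives elapsed: n = 25.4/10.502 ≈ 2.4185.
A₀ = A × 2^n = 11.9 × 2^2.4185 = 11.9 × 5.3463 ≈ 63.621 pmol/L.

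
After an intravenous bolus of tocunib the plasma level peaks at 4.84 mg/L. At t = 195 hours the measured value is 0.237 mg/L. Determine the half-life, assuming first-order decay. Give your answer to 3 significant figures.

A/A₀ = 0.237/4.84 ≈ 0.048967.
n = log₂(20.422) ≈ 4.352 half-lives elapsed in 195 hours.
t½ = 195/4.352 ≈ 44.806 hours.

44.8 hours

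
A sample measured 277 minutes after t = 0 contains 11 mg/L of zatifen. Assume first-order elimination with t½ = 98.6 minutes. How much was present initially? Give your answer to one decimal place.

77.1 mg/L

Number of half-lives elapsed: n = 277/98.6 ≈ 2.8093.
A₀ = A × 2^n = 11 × 2^2.8093 = 11 × 7.0096 ≈ 77.106 mg/L.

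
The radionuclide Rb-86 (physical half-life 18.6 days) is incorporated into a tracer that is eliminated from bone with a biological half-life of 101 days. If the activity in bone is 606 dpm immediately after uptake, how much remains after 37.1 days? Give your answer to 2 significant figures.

120 dpm

1/t_eff = 1/t_phys + 1/t_biol = 1/18.6 + 1/101 = 0.063664 per day.
t_eff = 18.6 × 101 / (18.6 + 101) ≈ 15.707 days.
Remaining = 606 × (1/2)^(37.1/15.707) = 606 × (1/2)^2.362 ≈ 117.88 dpm.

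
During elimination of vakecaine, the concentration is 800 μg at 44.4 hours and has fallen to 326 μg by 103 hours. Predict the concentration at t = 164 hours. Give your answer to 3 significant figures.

128 μg

Over Δt = 103 − 44.4 = 58.6 hours, the level fell by a factor of 800/326 ≈ 2.454.
n = log₂(2.454) ≈ 1.2951 half-lives, so t½ = 58.6/1.2951 ≈ 45.246 hours.
From t = 103 to t = 164: 326 × (1/2)^((164−103)/45.246) ≈ 128.05 μg.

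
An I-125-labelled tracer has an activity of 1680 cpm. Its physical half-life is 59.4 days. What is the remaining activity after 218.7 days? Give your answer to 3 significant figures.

Number of half-lives: n = 218.7/59.4 ≈ 3.6818.
Remaining = 1680 × (1/2)^3.6818 = 1680 × 0.077922 ≈ 130.91 cpm.

131 cpm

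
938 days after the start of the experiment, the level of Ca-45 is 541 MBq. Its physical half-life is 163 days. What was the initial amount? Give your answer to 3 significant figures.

29200 MBq

Number of half-lives elapsed: n = 938/163 ≈ 5.7546.
A₀ = A × 2^n = 541 × 2^5.7546 = 541 × 53.989 ≈ 29208 MBq.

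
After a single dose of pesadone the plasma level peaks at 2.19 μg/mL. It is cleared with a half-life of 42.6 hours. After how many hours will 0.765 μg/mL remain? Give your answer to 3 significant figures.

Fraction remaining = 0.765/2.19 ≈ 0.34932.
n = log₂(2.19/0.765) = ln(2.8627)/ln 2 ≈ 1.5174 half-lives.
t = n × t½ = 1.5174 × 42.6 ≈ 64.641 hours.

64.6 hours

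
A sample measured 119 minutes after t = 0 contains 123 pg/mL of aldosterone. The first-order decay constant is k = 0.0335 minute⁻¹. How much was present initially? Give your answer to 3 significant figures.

6630 pg/mL

t½ = ln 2 / k = 0.69315 / 0.0335 ≈ 20.691 minutes.
Number of half-lives elapsed: n = 119/20.691 ≈ 5.7513.
A₀ = A × 2^n = 123 × 2^5.7513 = 123 × 53.866 ≈ 6625.5 pg/mL.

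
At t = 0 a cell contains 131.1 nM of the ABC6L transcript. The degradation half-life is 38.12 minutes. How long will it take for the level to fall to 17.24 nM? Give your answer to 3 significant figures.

112 minutes

Fraction remaining = 17.24/131.1 ≈ 0.1315.
n = log₂(131.1/17.24) = ln(7.6044)/ln 2 ≈ 2.9268 half-lives.
t = n × t½ = 2.9268 × 38.12 ≈ 111.57 minutes.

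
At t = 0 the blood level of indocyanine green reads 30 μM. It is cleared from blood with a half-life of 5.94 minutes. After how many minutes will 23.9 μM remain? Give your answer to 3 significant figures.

1.95 minutes

Fraction remaining = 23.9/30 ≈ 0.79667.
n = log₂(30/23.9) = ln(1.2552)/ln 2 ≈ 0.32795 half-lives.
t = n × t½ = 0.32795 × 5.94 ≈ 1.948 minutes.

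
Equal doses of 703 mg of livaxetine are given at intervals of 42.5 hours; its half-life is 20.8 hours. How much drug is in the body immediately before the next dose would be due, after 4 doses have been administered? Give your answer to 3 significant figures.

224 mg

The 4 doses were given 170, 127.5, 85, 42.5 hours ago.
Total = 703·(1/2)^(170/20.8) + 703·(1/2)^(127.5/20.8) + 703·(1/2)^(85/20.8) + 703·(1/2)^(42.5/20.8)
      = 2.4356 + 10.039 + 41.379 + 170.56 ≈ 224.41 mg.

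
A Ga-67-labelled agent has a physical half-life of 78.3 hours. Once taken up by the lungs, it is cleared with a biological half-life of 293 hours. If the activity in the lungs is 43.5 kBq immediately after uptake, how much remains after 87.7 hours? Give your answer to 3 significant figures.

1/t_eff = 1/t_phys + 1/t_biol = 1/78.3 + 1/293 = 0.016184 per hour.
t_eff = 78.3 × 293 / (78.3 + 293) ≈ 61.788 hours.
Remaining = 43.5 × (1/2)^(87.7/61.788) = 43.5 × (1/2)^1.4194 ≈ 16.264 kBq.

16.3 kBq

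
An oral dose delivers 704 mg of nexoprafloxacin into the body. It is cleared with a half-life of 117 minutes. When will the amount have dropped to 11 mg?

11/704 = 1/64, so 6 half-lives have elapsed.
t = 6 × 117 = 702 minutes.

702 minutes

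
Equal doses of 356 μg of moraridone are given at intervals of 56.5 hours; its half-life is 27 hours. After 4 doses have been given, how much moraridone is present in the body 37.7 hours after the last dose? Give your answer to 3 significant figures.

The 4 doses were given 207.2, 150.7, 94.2, 37.7 hours ago.
Total = 356·(1/2)^(207.2/27) + 356·(1/2)^(150.7/27) + 356·(1/2)^(94.2/27) + 356·(1/2)^(37.7/27)
      = 1.7431 + 7.4346 + 31.71 + 135.25 ≈ 176.13 μg.

176 μg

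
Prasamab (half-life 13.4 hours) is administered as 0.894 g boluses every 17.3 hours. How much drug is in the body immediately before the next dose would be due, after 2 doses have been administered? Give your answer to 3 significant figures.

The 2 doses were given 34.6, 17.3 hours ago.
Total = 0.894·(1/2)^(34.6/13.4) + 0.894·(1/2)^(17.3/13.4)
      = 0.1493 + 0.36534 ≈ 0.51463 g.

0.515 g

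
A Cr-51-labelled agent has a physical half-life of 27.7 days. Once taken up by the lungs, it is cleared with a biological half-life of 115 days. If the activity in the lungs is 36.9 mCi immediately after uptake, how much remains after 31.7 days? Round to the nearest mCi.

1/t_eff = 1/t_phys + 1/t_biol = 1/27.7 + 1/115 = 0.044797 per day.
t_eff = 27.7 × 115 / (27.7 + 115) ≈ 22.323 days.
Remaining = 36.9 × (1/2)^(31.7/22.323) = 36.9 × (1/2)^1.4201 ≈ 13.789 mCi.

14 mCi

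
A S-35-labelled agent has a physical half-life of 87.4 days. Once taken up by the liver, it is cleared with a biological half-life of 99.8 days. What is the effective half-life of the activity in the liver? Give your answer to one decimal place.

46.6 days

1/t_eff = 1/t_phys + 1/t_biol = 1/87.4 + 1/99.8 = 0.021462 per day.
t_eff = 87.4 × 99.8 / (87.4 + 99.8) ≈ 46.595 days.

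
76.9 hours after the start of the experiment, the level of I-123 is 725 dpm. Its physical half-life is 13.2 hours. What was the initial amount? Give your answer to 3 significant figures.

Number of half-lives elapsed: n = 76.9/13.2 ≈ 5.8258.
A₀ = A × 2^n = 725 × 2^5.8258 = 725 × 56.719 ≈ 41121 dpm.

41100 dpm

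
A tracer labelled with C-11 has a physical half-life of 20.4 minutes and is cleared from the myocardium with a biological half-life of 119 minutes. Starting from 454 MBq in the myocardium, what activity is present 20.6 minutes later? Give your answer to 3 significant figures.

1/t_eff = 1/t_phys + 1/t_biol = 1/20.4 + 1/119 = 0.057423 per minute.
t_eff = 20.4 × 119 / (20.4 + 119) ≈ 17.415 minutes.
Remaining = 454 × (1/2)^(20.6/17.415) = 454 × (1/2)^1.1829 ≈ 199.97 MBq.

200 MBq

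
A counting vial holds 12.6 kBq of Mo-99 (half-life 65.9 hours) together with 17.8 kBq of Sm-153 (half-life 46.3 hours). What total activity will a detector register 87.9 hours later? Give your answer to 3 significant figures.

9.77 kBq

Mo-99: 12.6 × (1/2)^(87.9/65.9) = 12.6 × (1/2)^1.3338 ≈ 4.9986 kBq.
Sm-153: 17.8 × (1/2)^(87.9/46.3) = 17.8 × (1/2)^1.8985 ≈ 4.7744 kBq.
Total = 4.9986 + 4.7744 ≈ 9.773 kBq.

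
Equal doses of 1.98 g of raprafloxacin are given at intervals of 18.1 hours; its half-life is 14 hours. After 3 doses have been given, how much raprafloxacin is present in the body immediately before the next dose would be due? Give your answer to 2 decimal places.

The 3 doses were given 54.3, 36.2, 18.1 hours ago.
Total = 1.98·(1/2)^(54.3/14) + 1.98·(1/2)^(36.2/14) + 1.98·(1/2)^(18.1/14)
      = 0.13462 + 0.32983 + 0.80812 ≈ 1.2726 g.

1.27 g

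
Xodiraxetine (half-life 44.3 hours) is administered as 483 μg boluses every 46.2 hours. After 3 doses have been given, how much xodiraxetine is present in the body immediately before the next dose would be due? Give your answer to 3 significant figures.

The 3 doses were given 138.6, 92.4, 46.2 hours ago.
Total = 483·(1/2)^(138.6/44.3) + 483·(1/2)^(92.4/44.3) + 483·(1/2)^(46.2/44.3)
      = 55.224 + 113.78 + 234.43 ≈ 403.43 μg.

403 μg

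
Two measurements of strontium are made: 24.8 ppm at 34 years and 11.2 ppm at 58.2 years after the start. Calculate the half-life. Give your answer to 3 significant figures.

21.1 years

Over Δt = 58.2 − 34 = 24.2 years, the level fell by a factor of 24.8/11.2 ≈ 2.2143.
n = log₂(2.2143) ≈ 1.1468 half-lives, so t½ = 24.2/1.1468 ≈ 21.101 years.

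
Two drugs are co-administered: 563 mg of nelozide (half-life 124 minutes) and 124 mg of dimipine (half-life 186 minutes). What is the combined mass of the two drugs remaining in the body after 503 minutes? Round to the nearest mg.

nelozide: 563 × (1/2)^(503/124) = 563 × (1/2)^4.0565 ≈ 33.837 mg.
dimipine: 124 × (1/2)^(503/186) = 124 × (1/2)^2.7043 ≈ 19.026 mg.
Total = 33.837 + 19.026 ≈ 52.863 mg.

53 mg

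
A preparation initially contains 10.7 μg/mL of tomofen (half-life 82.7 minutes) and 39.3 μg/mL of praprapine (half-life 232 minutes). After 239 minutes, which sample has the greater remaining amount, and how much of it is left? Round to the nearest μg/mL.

praprapine, 19 μg/mL

tomofen: 10.7 × (1/2)^2.89 ≈ 1.4435 μg/mL.
praprapine: 39.3 × (1/2)^1.0302 ≈ 19.243 μg/mL.
Praprapine has more remaining, at ≈ 19.243 μg/mL.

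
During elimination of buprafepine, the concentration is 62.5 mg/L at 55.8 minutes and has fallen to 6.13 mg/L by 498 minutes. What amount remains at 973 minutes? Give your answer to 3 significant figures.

Over Δt = 498 − 55.8 = 442.2 minutes, the level fell by a factor of 62.5/6.13 ≈ 10.196.
n = log₂(10.196) ≈ 3.3499 half-lives, so t½ = 442.2/3.3499 ≈ 132 minutes.
From t = 498 to t = 973: 6.13 × (1/2)^((973−498)/132) ≈ 0.50611 mg/L.

0.506 mg/L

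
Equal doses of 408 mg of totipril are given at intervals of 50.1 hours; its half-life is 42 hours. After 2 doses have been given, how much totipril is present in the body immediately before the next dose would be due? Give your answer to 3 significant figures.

The 2 doses were given 100.2, 50.1 hours ago.
Total = 408·(1/2)^(100.2/42) + 408·(1/2)^(50.1/42)
      = 78.071 + 178.47 ≈ 256.54 mg.

257 mg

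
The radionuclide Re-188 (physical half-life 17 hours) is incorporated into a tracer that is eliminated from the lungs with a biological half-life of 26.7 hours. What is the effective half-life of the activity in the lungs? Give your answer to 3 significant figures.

10.4 hours

1/t_eff = 1/t_phys + 1/t_biol = 1/17 + 1/26.7 = 0.096277 per hour.
t_eff = 17 × 26.7 / (17 + 26.7) ≈ 10.387 hours.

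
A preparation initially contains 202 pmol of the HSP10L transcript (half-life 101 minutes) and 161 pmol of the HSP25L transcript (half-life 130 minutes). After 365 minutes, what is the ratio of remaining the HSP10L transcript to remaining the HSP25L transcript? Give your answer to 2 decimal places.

0.72

HSP10L transcript: 202 × (1/2)^(365/101) = 202 × (1/2)^3.6139 ≈ 16.499 pmol.
HSP25L transcript: 161 × (1/2)^(365/130) = 161 × (1/2)^2.8077 ≈ 22.995 pmol.
Ratio ≈ 16.499 / 22.995 ≈ 0.71754.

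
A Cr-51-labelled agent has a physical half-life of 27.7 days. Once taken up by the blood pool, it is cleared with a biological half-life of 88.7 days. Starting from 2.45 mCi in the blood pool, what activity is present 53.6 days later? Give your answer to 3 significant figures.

0.421 mCi

1/t_eff = 1/t_phys + 1/t_biol = 1/27.7 + 1/88.7 = 0.047375 per day.
t_eff = 27.7 × 88.7 / (27.7 + 88.7) ≈ 21.108 days.
Remaining = 2.45 × (1/2)^(53.6/21.108) = 2.45 × (1/2)^2.5393 ≈ 0.42146 mCi.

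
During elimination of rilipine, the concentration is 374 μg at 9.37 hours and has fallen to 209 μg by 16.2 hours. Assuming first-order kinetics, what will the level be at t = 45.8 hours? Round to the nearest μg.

17 μg

Over Δt = 16.2 − 9.37 = 6.83 hours, the level fell by a factor of 374/209 ≈ 1.7895.
n = log₂(1.7895) ≈ 0.83954 half-lives, so t½ = 6.83/0.83954 ≈ 8.1355 hours.
From t = 16.2 to t = 45.8: 209 × (1/2)^((45.8−16.2)/8.1355) ≈ 16.783 μg.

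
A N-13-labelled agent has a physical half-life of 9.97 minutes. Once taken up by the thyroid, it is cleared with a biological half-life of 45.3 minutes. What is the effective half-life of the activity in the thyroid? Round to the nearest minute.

1/t_eff = 1/t_phys + 1/t_biol = 1/9.97 + 1/45.3 = 0.12238 per minute.
t_eff = 9.97 × 45.3 / (9.97 + 45.3) ≈ 8.1715 minutes.

8 minutes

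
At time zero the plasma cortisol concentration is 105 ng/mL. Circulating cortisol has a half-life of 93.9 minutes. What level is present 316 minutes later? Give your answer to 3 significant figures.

Number of half-lives: n = 316/93.9 ≈ 3.3653.
Remaining = 105 × (1/2)^3.3653 = 105 × 0.09704 ≈ 10.189 ng/mL.

10.2 ng/mL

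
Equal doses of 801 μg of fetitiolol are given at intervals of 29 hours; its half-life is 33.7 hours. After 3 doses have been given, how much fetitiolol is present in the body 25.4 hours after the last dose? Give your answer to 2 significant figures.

The 3 doses were given 83.4, 54.4, 25.4 hours ago.
Total = 801·(1/2)^(83.4/33.7) + 801·(1/2)^(54.4/33.7) + 801·(1/2)^(25.4/33.7)
      = 144.1 + 261.64 + 475.05 ≈ 880.79 μg.

880 μg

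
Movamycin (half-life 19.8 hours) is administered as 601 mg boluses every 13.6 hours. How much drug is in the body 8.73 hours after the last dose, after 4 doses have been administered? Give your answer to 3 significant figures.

The 4 doses were given 49.53, 35.93, 22.33, 8.73 hours ago.
Total = 601·(1/2)^(49.53/19.8) + 601·(1/2)^(35.93/19.8) + 601·(1/2)^(22.33/19.8) + 601·(1/2)^(8.73/19.8)
      = 106.13 + 170.85 + 275.03 + 442.74 ≈ 994.75 mg.

995 mg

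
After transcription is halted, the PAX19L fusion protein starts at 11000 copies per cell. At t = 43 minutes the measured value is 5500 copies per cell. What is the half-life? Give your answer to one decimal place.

43.0 minutes

A/A₀ = 5500/11000 ≈ 0.5.
n = log₂(2) ≈ 1 half-life elapsed in 43 minutes.
t½ = 43/1 ≈ 43 minutes.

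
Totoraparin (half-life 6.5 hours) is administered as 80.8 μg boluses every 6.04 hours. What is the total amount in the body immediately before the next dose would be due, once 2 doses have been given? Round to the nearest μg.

65 μg

The 2 doses were given 12.08, 6.04 hours ago.
Total = 80.8·(1/2)^(12.08/6.5) + 80.8·(1/2)^(6.04/6.5)
      = 22.282 + 42.431 ≈ 64.713 μg.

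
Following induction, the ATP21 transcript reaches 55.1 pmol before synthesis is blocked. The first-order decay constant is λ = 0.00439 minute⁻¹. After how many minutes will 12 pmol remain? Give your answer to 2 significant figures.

t½ = ln 2 / λ = 0.69315 / 0.00439 ≈ 157.89 minutes.
Fraction remaining = 12/55.1 ≈ 0.21779.
n = log₂(55.1/12) = ln(4.5917)/ln 2 ≈ 2.199 half-lives.
t = n × t½ = 2.199 × 157.89 ≈ 347.21 minutes.

350 minutes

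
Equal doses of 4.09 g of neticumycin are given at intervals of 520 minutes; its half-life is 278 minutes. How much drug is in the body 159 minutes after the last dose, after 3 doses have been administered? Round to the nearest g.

The 3 doses were given 1199, 679, 159 minutes ago.
Total = 4.09·(1/2)^(1199/278) + 4.09·(1/2)^(679/278) + 4.09·(1/2)^(159/278)
      = 0.20578 + 0.75244 + 2.7514 ≈ 3.7096 g.

4 g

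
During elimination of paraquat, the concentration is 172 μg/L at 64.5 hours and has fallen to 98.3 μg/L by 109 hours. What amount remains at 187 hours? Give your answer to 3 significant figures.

Over Δt = 109 − 64.5 = 44.5 hours, the level fell by a factor of 172/98.3 ≈ 1.7497.
n = log₂(1.7497) ≈ 0.80715 half-lives, so t½ = 44.5/0.80715 ≈ 55.133 hours.
From t = 109 to t = 187: 98.3 × (1/2)^((187−109)/55.133) ≈ 36.869 μg/L.

36.9 μg/L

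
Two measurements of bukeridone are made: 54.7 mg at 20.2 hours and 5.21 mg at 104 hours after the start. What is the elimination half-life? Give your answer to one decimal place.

Over Δt = 104 − 20.2 = 83.8 hours, the level fell by a factor of 54.7/5.21 ≈ 10.499.
n = log₂(10.499) ≈ 3.3922 half-lives, so t½ = 83.8/3.3922 ≈ 24.704 hours.

24.7 hours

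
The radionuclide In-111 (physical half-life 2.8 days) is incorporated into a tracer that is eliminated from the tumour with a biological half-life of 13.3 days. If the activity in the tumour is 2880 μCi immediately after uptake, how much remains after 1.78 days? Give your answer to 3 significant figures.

1690 μCi

1/t_eff = 1/t_phys + 1/t_biol = 1/2.8 + 1/13.3 = 0.43233 per day.
t_eff = 2.8 × 13.3 / (2.8 + 13.3) ≈ 2.313 days.
Remaining = 2880 × (1/2)^(1.78/2.313) = 2880 × (1/2)^0.76955 ≈ 1689.4 μCi.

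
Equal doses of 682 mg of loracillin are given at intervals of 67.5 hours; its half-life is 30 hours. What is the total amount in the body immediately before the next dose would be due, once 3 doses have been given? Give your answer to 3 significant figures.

180 mg

The 3 doses were given 202.5, 135, 67.5 hours ago.
Total = 682·(1/2)^(202.5/30) + 682·(1/2)^(135/30) + 682·(1/2)^(67.5/30)
      = 6.3362 + 30.14 + 143.37 ≈ 179.85 mg.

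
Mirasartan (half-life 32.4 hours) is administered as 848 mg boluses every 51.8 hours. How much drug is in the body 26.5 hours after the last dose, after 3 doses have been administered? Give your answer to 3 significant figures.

The 3 doses were given 130.1, 78.3, 26.5 hours ago.
Total = 848·(1/2)^(130.1/32.4) + 848·(1/2)^(78.3/32.4) + 848·(1/2)^(26.5/32.4)
      = 52.436 + 158.82 + 481.04 ≈ 692.3 mg.

692 mg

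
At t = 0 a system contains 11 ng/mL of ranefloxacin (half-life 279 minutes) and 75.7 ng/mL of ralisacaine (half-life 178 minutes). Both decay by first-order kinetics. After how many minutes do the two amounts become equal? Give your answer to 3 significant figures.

1370 minutes

Set 11·(1/2)^(t/279) = 75.7·(1/2)^(t/178).
Taking log₂: log₂(11/75.7) = t·(1/279 − 1/178).
log₂(0.14531) = -2.7828; 1/279 − 1/178 = -0.0020337.
t = -2.7828 / -0.0020337 ≈ 1368.3 minutes.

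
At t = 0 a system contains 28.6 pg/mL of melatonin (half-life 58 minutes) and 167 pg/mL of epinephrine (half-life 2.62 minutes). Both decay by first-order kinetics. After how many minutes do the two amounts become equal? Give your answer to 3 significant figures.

Set 28.6·(1/2)^(t/58) = 167·(1/2)^(t/2.62).
Taking log₂: log₂(28.6/167) = t·(1/58 − 1/2.62).
log₂(0.17126) = -2.5458; 1/58 − 1/2.62 = -0.36444.
t = -2.5458 / -0.36444 ≈ 6.9854 minutes.

6.99 minutes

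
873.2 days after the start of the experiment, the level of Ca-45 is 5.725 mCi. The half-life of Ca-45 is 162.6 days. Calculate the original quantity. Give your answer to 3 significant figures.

Number of half-lives elapsed: n = 873.2/162.6 ≈ 5.3702.
A₀ = A × 2^n = 5.725 × 2^5.3702 = 5.725 × 41.362 ≈ 236.8 mCi.

237 mCi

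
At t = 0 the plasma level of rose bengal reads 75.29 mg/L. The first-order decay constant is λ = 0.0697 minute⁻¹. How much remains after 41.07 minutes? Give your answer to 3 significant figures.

4.30 mg/L

t½ = ln 2 / λ = 0.69315 / 0.0697 ≈ 9.9447 minutes.
Number of half-lives: n = 41.07/9.9447 ≈ 4.1298.
Remaining = 75.29 × (1/2)^4.1298 = 75.29 × 0.057121 ≈ 4.3007 mg/L.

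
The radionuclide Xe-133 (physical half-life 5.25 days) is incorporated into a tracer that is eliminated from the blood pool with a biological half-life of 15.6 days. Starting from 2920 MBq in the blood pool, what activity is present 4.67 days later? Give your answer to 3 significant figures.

1280 MBq

1/t_eff = 1/t_phys + 1/t_biol = 1/5.25 + 1/15.6 = 0.25458 per day.
t_eff = 5.25 × 15.6 / (5.25 + 15.6) ≈ 3.9281 days.
Remaining = 2920 × (1/2)^(4.67/3.9281) = 2920 × (1/2)^1.1889 ≈ 1280.8 MBq.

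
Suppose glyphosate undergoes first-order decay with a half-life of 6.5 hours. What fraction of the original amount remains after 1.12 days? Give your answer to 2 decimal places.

1.12 days = 26.88 hours.
n = 26.88/6.5 ≈ 4.1354 half-lives.
Fraction remaining = (1/2)^4.1354 ≈ 0.056902.

0.06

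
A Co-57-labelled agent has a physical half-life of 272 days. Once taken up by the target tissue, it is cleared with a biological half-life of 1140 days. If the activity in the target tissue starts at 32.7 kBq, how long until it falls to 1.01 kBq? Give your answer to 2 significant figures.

1/t_eff = 1/t_phys + 1/t_biol = 1/272 + 1/1140 = 0.0045537 per day.
t_eff = 272 × 1140 / (272 + 1140) ≈ 219.6 days.
n = log₂(32.7/1.01) ≈ 5.0169; t = 5.0169 × 219.6 ≈ 1101.7 days.

1100 days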